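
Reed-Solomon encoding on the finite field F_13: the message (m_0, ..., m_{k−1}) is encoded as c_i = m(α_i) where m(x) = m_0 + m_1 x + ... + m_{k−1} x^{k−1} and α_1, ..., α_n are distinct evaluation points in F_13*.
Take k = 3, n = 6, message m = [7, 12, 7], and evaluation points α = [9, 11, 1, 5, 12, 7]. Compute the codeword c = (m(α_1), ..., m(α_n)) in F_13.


c = [6, 11, 0, 8, 2, 5]

Message polynomial: m(x) = 7 + 12·x + 7·x^2 (mod 13).
For each evaluation point α_i, compute m(α_i) mod 13:
  α_1 = 9: Horner steps 7 → 10 → 6, so m(9) = 6.
  α_2 = 11: Horner steps 7 → 11 → 11, so m(11) = 11.
  α_3 = 1: Horner steps 7 → 6 → 0, so m(1) = 0.
  α_4 = 5: Horner steps 7 → 8 → 8, so m(5) = 8.
  α_5 = 12: Horner steps 7 → 5 → 2, so m(12) = 2.
  α_6 = 7: Horner steps 7 → 9 → 5, so m(7) = 5.
Codeword c = [6, 11, 0, 8, 2, 5] ∈ F_13^6.


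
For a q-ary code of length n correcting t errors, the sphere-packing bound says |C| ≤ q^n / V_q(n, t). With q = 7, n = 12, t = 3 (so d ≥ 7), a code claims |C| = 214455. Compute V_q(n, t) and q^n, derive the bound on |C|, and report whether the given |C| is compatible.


V_q(n, t) = 49969, q^n = 13841287201, Hamming bound = 276997, |C| = 214455 ≤ bound (satisfied).

Step 1: Compute V_q(n, t) = Σ_{j=0}^3 C(n, j) (q−1)^j.
  j = 0: C(12,0)·(6)^0 = 1·1 = 1.
  j = 1: C(12,1)·(6)^1 = 12·6 = 72.
  j = 2: C(12,2)·(6)^2 = 66·36 = 2376.
  j = 3: C(12,3)·(6)^3 = 220·216 = 47520.
  V_q(n, t) = 1 + 72 + 2376 + 47520 = 49969.
Step 2: q^n = 7^12 = 13841287201.
Step 3: Hamming bound ⌊q^n / V_q(n,t)⌋ = ⌊13841287201/49969⌋ = 276997.
Step 4: Compare |C| = 214455 to 276997: satisfied.
The claimed |C| lies below the Hamming bound.


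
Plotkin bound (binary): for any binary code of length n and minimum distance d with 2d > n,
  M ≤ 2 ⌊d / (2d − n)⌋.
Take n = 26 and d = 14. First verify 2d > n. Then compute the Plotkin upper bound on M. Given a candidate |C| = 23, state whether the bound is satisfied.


Plotkin bound M ≤ 14; given |C| = 23 > bound (violated).

Check applicability: 2d = 28, n = 26.
2d − n = 2 > 0, so Plotkin applies.
Compute d/(2d−n) = 14/2 ≈ 7.0000.
⌊d/(2d−n)⌋ = 7.
Plotkin bound: M ≤ 2·7 = 14.
Given |C| = 23, check: VIOLATED.
This |C| is above the Plotkin bound, so no binary code with n = 26, d = 14 and 23 codewords exists.


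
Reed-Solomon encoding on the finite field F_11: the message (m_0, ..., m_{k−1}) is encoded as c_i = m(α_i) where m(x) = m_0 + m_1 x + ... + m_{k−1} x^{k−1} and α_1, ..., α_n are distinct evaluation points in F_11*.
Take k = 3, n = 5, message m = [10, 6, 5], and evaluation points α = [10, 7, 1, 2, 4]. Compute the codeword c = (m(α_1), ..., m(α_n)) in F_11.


c = [9, 0, 10, 9, 4]

Message polynomial: m(x) = 10 + 6·x + 5·x^2 (mod 11).
For each evaluation point α_i, compute m(α_i) mod 11:
  α_1 = 10: Horner steps 5 → 1 → 9, so m(10) = 9.
  α_2 = 7: Horner steps 5 → 8 → 0, so m(7) = 0.
  α_3 = 1: Horner steps 5 → 0 → 10, so m(1) = 10.
  α_4 = 2: Horner steps 5 → 5 → 9, so m(2) = 9.
  α_5 = 4: Horner steps 5 → 4 → 4, so m(4) = 4.
Codeword c = [9, 0, 10, 9, 4] ∈ F_11^5.


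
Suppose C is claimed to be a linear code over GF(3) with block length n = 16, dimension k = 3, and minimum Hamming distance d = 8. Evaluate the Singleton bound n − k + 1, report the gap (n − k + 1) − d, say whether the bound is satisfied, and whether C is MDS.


Singleton RHS = n − k + 1 = 14, slack = 6, bound satisfied, not MDS.

Singleton bound: d ≤ n − k + 1.
Here n = 16, k = 3, so n − k + 1 = 14.
Given d = 8, check d ≤ 14: YES.
Slack = (n − k + 1) − d = 6.
The code is NOT MDS (slack = 6 > 0).
Description: the claimed parameters are [16, 3, 8]_3; such a code would be non-MDS.


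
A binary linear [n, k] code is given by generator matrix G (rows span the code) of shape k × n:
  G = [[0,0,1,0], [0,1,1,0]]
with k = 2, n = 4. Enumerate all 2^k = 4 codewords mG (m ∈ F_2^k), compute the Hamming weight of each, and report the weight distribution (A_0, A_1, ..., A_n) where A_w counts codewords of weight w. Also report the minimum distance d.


Weight distribution: A_0 = 1, A_1 = 2, A_2 = 1. Minimum distance d = 1.

Enumerate all 2^2 = 4 messages m ∈ F_2^2.
For each, compute codeword c = mG in F_2^4, then tally its weight.
  m = 00 → c = 0000, weight = 0.
  m = 10 → c = 0010, weight = 1.
  m = 01 → c = 0110, weight = 2.
  m = 11 → c = 0100, weight = 1.
Tally weights:
  weight 0: 1 codewords.
  weight 1: 2 codewords.
  weight 2: 1 codewords.
Minimum distance d = smallest w > 0 with A_w > 0 = 1.
Sanity: Σ A_w = 4 = 2^2 = 4 ✓.


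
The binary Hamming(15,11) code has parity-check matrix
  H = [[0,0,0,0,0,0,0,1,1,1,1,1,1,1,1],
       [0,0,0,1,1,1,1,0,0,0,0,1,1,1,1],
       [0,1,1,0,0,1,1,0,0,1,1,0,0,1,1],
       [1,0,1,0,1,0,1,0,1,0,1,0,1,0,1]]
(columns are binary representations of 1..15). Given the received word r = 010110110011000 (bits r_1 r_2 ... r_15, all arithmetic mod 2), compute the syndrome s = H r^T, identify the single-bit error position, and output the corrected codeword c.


s = (1, 0, 1, 1)^T, error position = 11, corrected codeword c = 010110110001000

Compute s = H r^T mod 2 one row at a time:
  s_1 = 1 + 0 + 0 + 1 + 1 + 0 + 0 + 0 = 3 ≡ 1 (mod 2).
  s_2 = 1 + 1 + 0 + 1 + 1 + 0 + 0 + 0 = 4 ≡ 0 (mod 2).
  s_3 = 1 + 0 + 0 + 1 + 0 + 1 + 0 + 0 = 3 ≡ 1 (mod 2).
  s_4 = 0 + 0 + 1 + 1 + 0 + 1 + 0 + 0 = 3 ≡ 1 (mod 2).
s = (1, 0, 1, 1)^T — this equals column 11 of H (binary 1011), so error is at position 11.
Correct: flip bit 11 of r = 010110110011000 to get c = 010110110001000.


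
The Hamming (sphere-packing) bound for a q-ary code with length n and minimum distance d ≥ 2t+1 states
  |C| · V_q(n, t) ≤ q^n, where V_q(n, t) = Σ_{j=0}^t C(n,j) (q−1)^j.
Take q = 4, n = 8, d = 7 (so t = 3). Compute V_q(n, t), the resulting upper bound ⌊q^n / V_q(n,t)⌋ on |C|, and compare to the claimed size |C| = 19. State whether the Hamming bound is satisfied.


V_q(n, t) = 1789, q^n = 65536, Hamming bound = 36, |C| = 19 ≤ bound (satisfied).

Step 1: Compute V_q(n, t) = Σ_{j=0}^3 C(n, j) (q−1)^j.
  j = 0: C(8,0)·(3)^0 = 1·1 = 1.
  j = 1: C(8,1)·(3)^1 = 8·3 = 24.
  j = 2: C(8,2)·(3)^2 = 28·9 = 252.
  j = 3: C(8,3)·(3)^3 = 56·27 = 1512.
  V_q(n, t) = 1 + 24 + 252 + 1512 = 1789.
Step 2: q^n = 4^8 = 65536.
Step 3: Hamming bound ⌊q^n / V_q(n,t)⌋ = ⌊65536/1789⌋ = 36.
Step 4: Compare |C| = 19 to 36: satisfied.
The claimed |C| lies below the Hamming bound.


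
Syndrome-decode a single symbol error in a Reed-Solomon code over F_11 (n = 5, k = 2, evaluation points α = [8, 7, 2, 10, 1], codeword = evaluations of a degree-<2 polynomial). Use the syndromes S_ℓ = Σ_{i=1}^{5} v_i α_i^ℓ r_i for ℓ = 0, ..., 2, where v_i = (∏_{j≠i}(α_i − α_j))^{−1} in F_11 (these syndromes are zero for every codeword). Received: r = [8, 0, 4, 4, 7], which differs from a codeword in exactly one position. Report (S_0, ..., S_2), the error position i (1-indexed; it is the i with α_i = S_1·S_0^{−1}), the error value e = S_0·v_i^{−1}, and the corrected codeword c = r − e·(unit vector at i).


S = (8, 3, 8), error at position 4, error magnitude e = 2, c = [8, 0, 4, 2, 7].

Step 1: column multipliers v_i = (∏_{j≠i}(α_i − α_j))^{−1} mod 11.
  i = 1 (α = 8): (8−7)(8−2)(8−10)(8−1) = 1·6·(−2)·7 = −84 ≡ 4, so v_1 = 4^{−1} = 3 (mod 11).
  i = 2 (α = 7): (7−8)(7−2)(7−10)(7−1) = (−1)·5·(−3)·6 = 90 ≡ 2, so v_2 = 2^{−1} = 6 (mod 11).
  i = 3 (α = 2): (2−8)(2−7)(2−10)(2−1) = (−6)·(−5)·(−8)·1 = −240 ≡ 2, so v_3 = 2^{−1} = 6 (mod 11).
  i = 4 (α = 10): (10−8)(10−7)(10−2)(10−1) = 2·3·8·9 = 432 ≡ 3, so v_4 = 3^{−1} = 4 (mod 11).
  i = 5 (α = 1): (1−8)(1−7)(1−2)(1−10) = (−7)·(−6)·(−1)·(−9) = 378 ≡ 4, so v_5 = 4^{−1} = 3 (mod 11).
  v = [3, 6, 6, 4, 3].
Step 2: syndromes of r = [8, 0, 4, 4, 7] (all sums mod 11).
  S_0 = Σ v_i r_i = 3·8 + 6·0 + 6·4 + 4·4 + 3·7 = 85 ≡ 8.
  S_1 = Σ v_i α_i r_i = 3·8·8 + 6·7·0 + 6·2·4 + 4·10·4 + 3·1·7 = 421 ≡ 3.
  α_i^2 mod 11 = [9, 5, 4, 1, 1].
  S_2 = Σ v_i α_i^2 r_i = 3·9·8 + 6·5·0 + 6·4·4 + 4·1·4 + 3·1·7 = 349 ≡ 8.
  S = (8, 3, 8) ≠ 0, so r is not a codeword (an error is present).
Step 3: locate the error. For a single error e at position i, S_ℓ = v_i·e·α_i^ℓ, so α_err = S_1/S_0.
  S_0^{−1} = 8^{−1} = 7 (mod 11), so α_err = 3·7 = 21 ≡ 10 = α_4. Error position i = 4.
  Consistency check: S_2/S_1 = 8·4 = 32 ≡ 10 = α_err ✓ (single-error assumption holds).
Step 4: error magnitude e = S_0/v_4 = S_0·∏_{j≠4}(α_4 − α_j) = 8·3 = 24 ≡ 2 (mod 11).
Step 5: correct position 4: c_4 = r_4 − e = 4 − 2 ≡ 2 (mod 11). Hence c = [8, 0, 4, 2, 7].
  Check: interpolating c through the α_i gives m(x) = 10 + 8·x (degree < 2) with m(α_i) = c_i for every i, so c is indeed a codeword.


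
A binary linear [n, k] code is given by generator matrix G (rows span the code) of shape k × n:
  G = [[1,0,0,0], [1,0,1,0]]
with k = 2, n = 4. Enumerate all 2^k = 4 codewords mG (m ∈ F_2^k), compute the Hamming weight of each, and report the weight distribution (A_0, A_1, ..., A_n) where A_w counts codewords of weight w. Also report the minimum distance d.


Weight distribution: A_0 = 1, A_1 = 2, A_2 = 1. Minimum distance d = 1.

Enumerate all 2^2 = 4 messages m ∈ F_2^2.
For each, compute codeword c = mG in F_2^4, then tally its weight.
  m = 00 → c = 0000, weight = 0.
  m = 10 → c = 1000, weight = 1.
  m = 01 → c = 1010, weight = 2.
  m = 11 → c = 0010, weight = 1.
Tally weights:
  weight 0: 1 codewords.
  weight 1: 2 codewords.
  weight 2: 1 codewords.
Minimum distance d = smallest w > 0 with A_w > 0 = 1.
Sanity: Σ A_w = 4 = 2^2 = 4 ✓.


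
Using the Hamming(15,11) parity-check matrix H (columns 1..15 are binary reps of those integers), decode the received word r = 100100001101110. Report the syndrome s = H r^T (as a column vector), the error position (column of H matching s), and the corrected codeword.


s = (1, 0, 0, 1)^T, error position = 9, corrected codeword c = 100100000101110

Compute s = H r^T mod 2 one row at a time:
  s_1 = 0 + 1 + 1 + 0 + 1 + 1 + 1 + 0 = 5 ≡ 1 (mod 2).
  s_2 = 1 + 0 + 0 + 0 + 1 + 1 + 1 + 0 = 4 ≡ 0 (mod 2).
  s_3 = 0 + 0 + 0 + 0 + 1 + 0 + 1 + 0 = 2 ≡ 0 (mod 2).
  s_4 = 1 + 0 + 0 + 0 + 1 + 0 + 1 + 0 = 3 ≡ 1 (mod 2).
s = (1, 0, 0, 1)^T — this equals column 9 of H (binary 1001), so error is at position 9.
Correct: flip bit 9 of r = 100100001101110 to get c = 100100000101110.


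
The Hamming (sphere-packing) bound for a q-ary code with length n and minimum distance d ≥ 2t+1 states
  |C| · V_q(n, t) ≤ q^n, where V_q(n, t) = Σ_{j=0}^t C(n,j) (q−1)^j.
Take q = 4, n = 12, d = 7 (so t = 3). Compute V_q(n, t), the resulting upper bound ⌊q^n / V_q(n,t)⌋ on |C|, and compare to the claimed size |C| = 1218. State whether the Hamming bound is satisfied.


V_q(n, t) = 6571, q^n = 16777216, Hamming bound = 2553, |C| = 1218 ≤ bound (satisfied).

Step 1: Compute V_q(n, t) = Σ_{j=0}^3 C(n, j) (q−1)^j.
  j = 0: C(12,0)·(3)^0 = 1·1 = 1.
  j = 1: C(12,1)·(3)^1 = 12·3 = 36.
  j = 2: C(12,2)·(3)^2 = 66·9 = 594.
  j = 3: C(12,3)·(3)^3 = 220·27 = 5940.
  V_q(n, t) = 1 + 36 + 594 + 5940 = 6571.
Step 2: q^n = 4^12 = 16777216.
Step 3: Hamming bound ⌊q^n / V_q(n,t)⌋ = ⌊16777216/6571⌋ = 2553.
Step 4: Compare |C| = 1218 to 2553: satisfied.
The claimed |C| lies below the Hamming bound.


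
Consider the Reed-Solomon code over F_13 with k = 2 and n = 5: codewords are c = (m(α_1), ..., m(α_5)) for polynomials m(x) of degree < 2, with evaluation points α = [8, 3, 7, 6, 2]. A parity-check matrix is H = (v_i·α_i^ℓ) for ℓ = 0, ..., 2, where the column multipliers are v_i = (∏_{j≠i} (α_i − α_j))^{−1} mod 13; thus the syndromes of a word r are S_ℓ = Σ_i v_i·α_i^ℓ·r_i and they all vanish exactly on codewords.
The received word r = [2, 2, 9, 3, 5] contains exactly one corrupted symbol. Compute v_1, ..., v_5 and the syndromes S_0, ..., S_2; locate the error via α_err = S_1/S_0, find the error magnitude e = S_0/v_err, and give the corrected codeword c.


S = (6, 5, 2), error at position 2, error magnitude e = 4, c = [2, 11, 9, 3, 5].

Step 1: column multipliers v_i = (∏_{j≠i}(α_i − α_j))^{−1} mod 13.
  i = 1 (α = 8): (8−3)(8−7)(8−6)(8−2) = 5·1·2·6 = 60 ≡ 8, so v_1 = 8^{−1} = 5 (mod 13).
  i = 2 (α = 3): (3−8)(3−7)(3−6)(3−2) = (−5)·(−4)·(−3)·1 = −60 ≡ 5, so v_2 = 5^{−1} = 8 (mod 13).
  i = 3 (α = 7): (7−8)(7−3)(7−6)(7−2) = (−1)·4·1·5 = −20 ≡ 6, so v_3 = 6^{−1} = 11 (mod 13).
  i = 4 (α = 6): (6−8)(6−3)(6−7)(6−2) = (−2)·3·(−1)·4 = 24 ≡ 11, so v_4 = 11^{−1} = 6 (mod 13).
  i = 5 (α = 2): (2−8)(2−3)(2−7)(2−6) = (−6)·(−1)·(−5)·(−4) = 120 ≡ 3, so v_5 = 3^{−1} = 9 (mod 13).
  v = [5, 8, 11, 6, 9].
Step 2: syndromes of r = [2, 2, 9, 3, 5] (all sums mod 13).
  S_0 = Σ v_i r_i = 5·2 + 8·2 + 11·9 + 6·3 + 9·5 = 188 ≡ 6.
  S_1 = Σ v_i α_i r_i = 5·8·2 + 8·3·2 + 11·7·9 + 6·6·3 + 9·2·5 = 1019 ≡ 5.
  α_i^2 mod 13 = [12, 9, 10, 10, 4].
  S_2 = Σ v_i α_i^2 r_i = 5·12·2 + 8·9·2 + 11·10·9 + 6·10·3 + 9·4·5 = 1614 ≡ 2.
  S = (6, 5, 2) ≠ 0, so r is not a codeword (an error is present).
Step 3: locate the error. For a single error e at position i, S_ℓ = v_i·e·α_i^ℓ, so α_err = S_1/S_0.
  S_0^{−1} = 6^{−1} = 11 (mod 13), so α_err = 5·11 = 55 ≡ 3 = α_2. Error position i = 2.
  Consistency check: S_2/S_1 = 2·8 = 16 ≡ 3 = α_err ✓ (single-error assumption holds).
Step 4: error magnitude e = S_0/v_2 = S_0·∏_{j≠2}(α_2 − α_j) = 6·5 = 30 ≡ 4 (mod 13).
Step 5: correct position 2: c_2 = r_2 − e = 2 − 4 ≡ 11 (mod 13). Hence c = [2, 11, 9, 3, 5].
  Check: interpolating c through the α_i gives m(x) = 6 + 6·x (degree < 2) with m(α_i) = c_i for every i, so c is indeed a codeword.


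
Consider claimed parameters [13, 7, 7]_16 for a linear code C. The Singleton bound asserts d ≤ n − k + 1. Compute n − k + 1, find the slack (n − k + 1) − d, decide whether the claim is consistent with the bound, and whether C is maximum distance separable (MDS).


Singleton RHS = n − k + 1 = 7, slack = 0, bound satisfied, MDS.

Singleton bound: d ≤ n − k + 1.
Here n = 13, k = 7, so n − k + 1 = 7.
Given d = 7, check d ≤ 7: YES.
Slack = (n − k + 1) − d = 0.
The code is MDS (slack = 0).
Description: the claimed parameters are [13, 7, 7]_16; such a code would be MDS (meets Singleton bound).


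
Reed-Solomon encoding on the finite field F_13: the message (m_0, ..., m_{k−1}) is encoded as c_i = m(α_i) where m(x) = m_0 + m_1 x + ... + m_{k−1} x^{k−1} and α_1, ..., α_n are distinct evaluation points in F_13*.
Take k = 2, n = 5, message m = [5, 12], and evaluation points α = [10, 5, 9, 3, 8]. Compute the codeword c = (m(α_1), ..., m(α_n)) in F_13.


c = [8, 0, 9, 2, 10]

Message polynomial: m(x) = 5 + 12·x (mod 13).
For each evaluation point α_i, compute m(α_i) mod 13:
  α_1 = 10: Horner steps 12 → 8, so m(10) = 8.
  α_2 = 5: Horner steps 12 → 0, so m(5) = 0.
  α_3 = 9: Horner steps 12 → 9, so m(9) = 9.
  α_4 = 3: Horner steps 12 → 2, so m(3) = 2.
  α_5 = 8: Horner steps 12 → 10, so m(8) = 10.
Codeword c = [8, 0, 9, 2, 10] ∈ F_13^5.


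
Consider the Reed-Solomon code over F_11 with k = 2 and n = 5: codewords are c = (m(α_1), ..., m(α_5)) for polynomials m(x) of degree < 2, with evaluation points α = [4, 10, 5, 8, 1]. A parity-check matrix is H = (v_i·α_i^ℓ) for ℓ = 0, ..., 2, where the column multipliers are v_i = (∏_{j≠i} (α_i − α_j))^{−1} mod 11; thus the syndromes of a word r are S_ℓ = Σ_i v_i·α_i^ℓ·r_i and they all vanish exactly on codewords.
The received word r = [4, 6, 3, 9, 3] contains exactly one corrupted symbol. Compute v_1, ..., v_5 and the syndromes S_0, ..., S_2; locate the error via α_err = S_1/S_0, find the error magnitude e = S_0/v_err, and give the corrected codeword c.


S = (10, 6, 8), error at position 3, error magnitude e = 6, c = [4, 6, 8, 9, 3].

Step 1: column multipliers v_i = (∏_{j≠i}(α_i − α_j))^{−1} mod 11.
  i = 1 (α = 4): (4−10)(4−5)(4−8)(4−1) = (−6)·(−1)·(−4)·3 = −72 ≡ 5, so v_1 = 5^{−1} = 9 (mod 11).
  i = 2 (α = 10): (10−4)(10−5)(10−8)(10−1) = 6·5·2·9 = 540 ≡ 1, so v_2 = 1^{−1} = 1 (mod 11).
  i = 3 (α = 5): (5−4)(5−10)(5−8)(5−1) = 1·(−5)·(−3)·4 = 60 ≡ 5, so v_3 = 5^{−1} = 9 (mod 11).
  i = 4 (α = 8): (8−4)(8−10)(8−5)(8−1) = 4·(−2)·3·7 = −168 ≡ 8, so v_4 = 8^{−1} = 7 (mod 11).
  i = 5 (α = 1): (1−4)(1−10)(1−5)(1−8) = (−3)·(−9)·(−4)·(−7) = 756 ≡ 8, so v_5 = 8^{−1} = 7 (mod 11).
  v = [9, 1, 9, 7, 7].
Step 2: syndromes of r = [4, 6, 3, 9, 3] (all sums mod 11).
  S_0 = Σ v_i r_i = 9·4 + 1·6 + 9·3 + 7·9 + 7·3 = 153 ≡ 10.
  S_1 = Σ v_i α_i r_i = 9·4·4 + 1·10·6 + 9·5·3 + 7·8·9 + 7·1·3 = 864 ≡ 6.
  α_i^2 mod 11 = [5, 1, 3, 9, 1].
  S_2 = Σ v_i α_i^2 r_i = 9·5·4 + 1·1·6 + 9·3·3 + 7·9·9 + 7·1·3 = 855 ≡ 8.
  S = (10, 6, 8) ≠ 0, so r is not a codeword (an error is present).
Step 3: locate the error. For a single error e at position i, S_ℓ = v_i·e·α_i^ℓ, so α_err = S_1/S_0.
  S_0^{−1} = 10^{−1} = 10 (mod 11), so α_err = 6·10 = 60 ≡ 5 = α_3. Error position i = 3.
  Consistency check: S_2/S_1 = 8·2 = 16 ≡ 5 = α_err ✓ (single-error assumption holds).
Step 4: error magnitude e = S_0/v_3 = S_0·∏_{j≠3}(α_3 − α_j) = 10·5 = 50 ≡ 6 (mod 11).
Step 5: correct position 3: c_3 = r_3 − e = 3 − 6 ≡ 8 (mod 11). Hence c = [4, 6, 8, 9, 3].
  Check: interpolating c through the α_i gives m(x) = 10 + 4·x (degree < 2) with m(α_i) = c_i for every i, so c is indeed a codeword.


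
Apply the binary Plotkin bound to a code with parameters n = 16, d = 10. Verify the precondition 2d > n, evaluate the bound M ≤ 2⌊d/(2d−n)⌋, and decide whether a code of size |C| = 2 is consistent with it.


Plotkin bound M ≤ 4; given |C| = 2 ≤ bound (satisfied).

Check applicability: 2d = 20, n = 16.
2d − n = 4 > 0, so Plotkin applies.
Compute d/(2d−n) = 10/4 ≈ 2.5000.
⌊d/(2d−n)⌋ = 2.
Plotkin bound: M ≤ 2·2 = 4.
Given |C| = 2, check: satisfied.
This |C| is below the Plotkin bound.


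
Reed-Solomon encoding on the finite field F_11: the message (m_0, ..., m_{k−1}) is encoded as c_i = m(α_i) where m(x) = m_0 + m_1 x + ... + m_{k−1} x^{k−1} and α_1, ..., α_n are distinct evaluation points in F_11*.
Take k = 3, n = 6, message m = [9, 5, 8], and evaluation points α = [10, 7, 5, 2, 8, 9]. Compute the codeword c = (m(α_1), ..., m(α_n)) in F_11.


c = [1, 7, 3, 7, 0, 9]

Message polynomial: m(x) = 9 + 5·x + 8·x^2 (mod 11).
For each evaluation point α_i, compute m(α_i) mod 11:
  α_1 = 10: Horner steps 8 → 8 → 1, so m(10) = 1.
  α_2 = 7: Horner steps 8 → 6 → 7, so m(7) = 7.
  α_3 = 5: Horner steps 8 → 1 → 3, so m(5) = 3.
  α_4 = 2: Horner steps 8 → 10 → 7, so m(2) = 7.
  α_5 = 8: Horner steps 8 → 3 → 0, so m(8) = 0.
  α_6 = 9: Horner steps 8 → 0 → 9, so m(9) = 9.
Codeword c = [1, 7, 3, 7, 0, 9] ∈ F_11^6.


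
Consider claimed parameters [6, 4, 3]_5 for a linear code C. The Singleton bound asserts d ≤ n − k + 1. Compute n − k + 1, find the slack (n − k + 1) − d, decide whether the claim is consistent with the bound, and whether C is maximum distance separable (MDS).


Singleton RHS = n − k + 1 = 3, slack = 0, bound satisfied, MDS.

Singleton bound: d ≤ n − k + 1.
Here n = 6, k = 4, so n − k + 1 = 3.
Given d = 3, check d ≤ 3: YES.
Slack = (n − k + 1) − d = 0.
The code is MDS (slack = 0).
Description: the claimed parameters are [6, 4, 3]_5; such a code would be MDS (meets Singleton bound).


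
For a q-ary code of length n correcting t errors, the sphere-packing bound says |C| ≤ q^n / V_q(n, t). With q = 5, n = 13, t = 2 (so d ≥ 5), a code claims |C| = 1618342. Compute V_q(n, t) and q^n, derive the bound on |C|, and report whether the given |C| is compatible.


V_q(n, t) = 1301, q^n = 1220703125, Hamming bound = 938280, |C| = 1618342 > bound (violated).

Step 1: Compute V_q(n, t) = Σ_{j=0}^2 C(n, j) (q−1)^j.
  j = 0: C(13,0)·(4)^0 = 1·1 = 1.
  j = 1: C(13,1)·(4)^1 = 13·4 = 52.
  j = 2: C(13,2)·(4)^2 = 78·16 = 1248.
  V_q(n, t) = 1 + 52 + 1248 = 1301.
Step 2: q^n = 5^13 = 1220703125.
Step 3: Hamming bound ⌊q^n / V_q(n,t)⌋ = ⌊1220703125/1301⌋ = 938280.
Step 4: Compare |C| = 1618342 to 938280: violated.
The claimed |C| lies above the Hamming bound, so no 5-ary code of length 13 with d ≥ 5 can have 1618342 codewords.


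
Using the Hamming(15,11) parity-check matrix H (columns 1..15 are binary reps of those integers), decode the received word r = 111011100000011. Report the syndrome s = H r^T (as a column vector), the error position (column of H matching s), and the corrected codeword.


s = (0, 1, 0, 1)^T, error position = 5, corrected codeword c = 111001100000011

Compute s = H r^T mod 2 one row at a time:
  s_1 = 0 + 0 + 0 + 0 + 0 + 0 + 1 + 1 = 2 ≡ 0 (mod 2).
  s_2 = 0 + 1 + 1 + 1 + 0 + 0 + 1 + 1 = 5 ≡ 1 (mod 2).
  s_3 = 1 + 1 + 1 + 1 + 0 + 0 + 1 + 1 = 6 ≡ 0 (mod 2).
  s_4 = 1 + 1 + 1 + 1 + 0 + 0 + 0 + 1 = 5 ≡ 1 (mod 2).
s = (0, 1, 0, 1)^T — this equals column 5 of H (binary 0101), so error is at position 5.
Correct: flip bit 5 of r = 111011100000011 to get c = 111001100000011.


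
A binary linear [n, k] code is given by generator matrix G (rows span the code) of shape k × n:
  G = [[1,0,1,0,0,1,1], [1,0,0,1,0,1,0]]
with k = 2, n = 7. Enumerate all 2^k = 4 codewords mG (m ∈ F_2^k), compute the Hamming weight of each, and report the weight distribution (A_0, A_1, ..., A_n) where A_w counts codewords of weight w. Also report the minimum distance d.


Weight distribution: A_0 = 1, A_3 = 2, A_4 = 1. Minimum distance d = 3.

Enumerate all 2^2 = 4 messages m ∈ F_2^2.
For each, compute codeword c = mG in F_2^7, then tally its weight.
  m = 00 → c = 0000000, weight = 0.
  m = 10 → c = 1010011, weight = 4.
  m = 01 → c = 1001010, weight = 3.
  m = 11 → c = 0011001, weight = 3.
Tally weights:
  weight 0: 1 codewords.
  weight 3: 2 codewords.
  weight 4: 1 codewords.
Minimum distance d = smallest w > 0 with A_w > 0 = 3.
Sanity: Σ A_w = 4 = 2^2 = 4 ✓.


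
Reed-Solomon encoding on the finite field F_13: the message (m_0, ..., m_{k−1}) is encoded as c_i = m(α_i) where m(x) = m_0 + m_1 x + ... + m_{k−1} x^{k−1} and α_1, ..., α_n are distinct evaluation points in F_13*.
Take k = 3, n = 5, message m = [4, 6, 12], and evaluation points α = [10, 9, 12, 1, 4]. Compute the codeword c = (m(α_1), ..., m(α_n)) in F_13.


c = [3, 3, 10, 9, 12]

Message polynomial: m(x) = 4 + 6·x + 12·x^2 (mod 13).
For each evaluation point α_i, compute m(α_i) mod 13:
  α_1 = 10: Horner steps 12 → 9 → 3, so m(10) = 3.
  α_2 = 9: Horner steps 12 → 10 → 3, so m(9) = 3.
  α_3 = 12: Horner steps 12 → 7 → 10, so m(12) = 10.
  α_4 = 1: Horner steps 12 → 5 → 9, so m(1) = 9.
  α_5 = 4: Horner steps 12 → 2 → 12, so m(4) = 12.
Codeword c = [3, 3, 10, 9, 12] ∈ F_13^5.


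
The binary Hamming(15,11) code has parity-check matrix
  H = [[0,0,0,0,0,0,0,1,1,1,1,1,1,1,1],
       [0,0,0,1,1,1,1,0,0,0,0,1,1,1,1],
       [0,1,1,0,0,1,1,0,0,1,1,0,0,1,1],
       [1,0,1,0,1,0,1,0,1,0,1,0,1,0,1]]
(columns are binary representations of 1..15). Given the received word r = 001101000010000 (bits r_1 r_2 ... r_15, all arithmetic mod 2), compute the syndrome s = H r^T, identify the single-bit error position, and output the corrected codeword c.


s = (1, 0, 1, 0)^T, error position = 10, corrected codeword c = 001101000110000

Compute s = H r^T mod 2 one row at a time:
  s_1 = 0 + 0 + 0 + 1 + 0 + 0 + 0 + 0 = 1 ≡ 1 (mod 2).
  s_2 = 1 + 0 + 1 + 0 + 0 + 0 + 0 + 0 = 2 ≡ 0 (mod 2).
  s_3 = 0 + 1 + 1 + 0 + 0 + 1 + 0 + 0 = 3 ≡ 1 (mod 2).
  s_4 = 0 + 1 + 0 + 0 + 0 + 1 + 0 + 0 = 2 ≡ 0 (mod 2).
s = (1, 0, 1, 0)^T — this equals column 10 of H (binary 1010), so error is at position 10.
Correct: flip bit 10 of r = 001101000010000 to get c = 001101000110000.


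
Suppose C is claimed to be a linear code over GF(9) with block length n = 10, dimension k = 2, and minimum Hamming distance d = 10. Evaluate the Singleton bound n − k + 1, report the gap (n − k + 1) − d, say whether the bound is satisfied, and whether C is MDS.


Singleton RHS = n − k + 1 = 9, slack = -1, bound violated (no such code; not MDS).

Singleton bound: d ≤ n − k + 1.
Here n = 10, k = 2, so n − k + 1 = 9.
Given d = 10, check d ≤ 9: NO.
Slack = (n − k + 1) − d = -1.
The slack is negative: d = 10 exceeds n − k + 1 = 9 by 1, so the Singleton bound is violated and no linear [10, 2, 10]_9 code can exist. In particular it is not MDS (MDS requires d = n − k + 1 exactly).
Description: the claimed parameters are [10, 2, 10]_9; such a code would be impossible (violates the Singleton bound).


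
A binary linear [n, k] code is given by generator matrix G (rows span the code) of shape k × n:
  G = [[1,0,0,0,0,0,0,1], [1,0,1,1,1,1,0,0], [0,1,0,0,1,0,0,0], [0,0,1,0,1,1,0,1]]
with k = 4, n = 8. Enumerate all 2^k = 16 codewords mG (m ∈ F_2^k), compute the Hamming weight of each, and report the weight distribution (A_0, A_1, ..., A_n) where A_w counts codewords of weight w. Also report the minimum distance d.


Weight distribution: A_0 = 1, A_1 = 1, A_2 = 2, A_3 = 2, A_4 = 5, A_5 = 5. Minimum distance d = 1.

Enumerate all 2^4 = 16 messages m ∈ F_2^4.
For each, compute codeword c = mG in F_2^8, then tally its weight.
  m = 0000 → c = 00000000, weight = 0.
  m = 1000 → c = 10000001, weight = 2.
  m = 0100 → c = 10111100, weight = 5.
  m = 1100 → c = 00111101, weight = 5.
  m = 0010 → c = 01001000, weight = 2.
  m = 1010 → c = 11001001, weight = 4.
  m = 0110 → c = 11110100, weight = 5.
  m = 1110 → c = 01110101, weight = 5.
  m = 0001 → c = 00101101, weight = 4.
  m = 1001 → c = 10101100, weight = 4.
  m = 0101 → c = 10010001, weight = 3.
  m = 1101 → c = 00010000, weight = 1.
  m = 0011 → c = 01100101, weight = 4.
  m = 1011 → c = 11100100, weight = 4.
  m = 0111 → c = 11011001, weight = 5.
  m = 1111 → c = 01011000, weight = 3.
Tally weights:
  weight 0: 1 codewords.
  weight 1: 1 codewords.
  weight 2: 2 codewords.
  weight 3: 2 codewords.
  weight 4: 5 codewords.
  weight 5: 5 codewords.
Minimum distance d = smallest w > 0 with A_w > 0 = 1.
Sanity: Σ A_w = 16 = 2^4 = 16 ✓.


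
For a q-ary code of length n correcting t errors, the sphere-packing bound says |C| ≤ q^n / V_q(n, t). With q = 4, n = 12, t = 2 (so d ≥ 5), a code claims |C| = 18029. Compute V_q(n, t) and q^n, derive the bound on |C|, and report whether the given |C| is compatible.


V_q(n, t) = 631, q^n = 16777216, Hamming bound = 26588, |C| = 18029 ≤ bound (satisfied).

Step 1: Compute V_q(n, t) = Σ_{j=0}^2 C(n, j) (q−1)^j.
  j = 0: C(12,0)·(3)^0 = 1·1 = 1.
  j = 1: C(12,1)·(3)^1 = 12·3 = 36.
  j = 2: C(12,2)·(3)^2 = 66·9 = 594.
  V_q(n, t) = 1 + 36 + 594 = 631.
Step 2: q^n = 4^12 = 16777216.
Step 3: Hamming bound ⌊q^n / V_q(n,t)⌋ = ⌊16777216/631⌋ = 26588.
Step 4: Compare |C| = 18029 to 26588: satisfied.
The claimed |C| lies below the Hamming bound.


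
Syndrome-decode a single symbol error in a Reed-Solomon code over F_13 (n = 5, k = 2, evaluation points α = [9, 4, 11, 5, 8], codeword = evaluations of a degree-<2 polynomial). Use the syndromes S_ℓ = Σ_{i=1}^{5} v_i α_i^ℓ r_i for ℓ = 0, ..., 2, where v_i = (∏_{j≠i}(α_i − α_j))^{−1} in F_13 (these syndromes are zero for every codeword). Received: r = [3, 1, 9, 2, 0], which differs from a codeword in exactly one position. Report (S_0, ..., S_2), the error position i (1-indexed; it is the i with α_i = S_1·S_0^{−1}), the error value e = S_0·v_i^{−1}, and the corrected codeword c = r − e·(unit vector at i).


S = (4, 7, 9), error at position 4, error magnitude e = 11, c = [3, 1, 9, 4, 0].

Step 1: column multipliers v_i = (∏_{j≠i}(α_i − α_j))^{−1} mod 13.
  i = 1 (α = 9): (9−4)(9−11)(9−5)(9−8) = 5·(−2)·4·1 = −40 ≡ 12, so v_1 = 12^{−1} = 12 (mod 13).
  i = 2 (α = 4): (4−9)(4−11)(4−5)(4−8) = (−5)·(−7)·(−1)·(−4) = 140 ≡ 10, so v_2 = 10^{−1} = 4 (mod 13).
  i = 3 (α = 11): (11−9)(11−4)(11−5)(11−8) = 2·7·6·3 = 252 ≡ 5, so v_3 = 5^{−1} = 8 (mod 13).
  i = 4 (α = 5): (5−9)(5−4)(5−11)(5−8) = (−4)·1·(−6)·(−3) = −72 ≡ 6, so v_4 = 6^{−1} = 11 (mod 13).
  i = 5 (α = 8): (8−9)(8−4)(8−11)(8−5) = (−1)·4·(−3)·3 = 36 ≡ 10, so v_5 = 10^{−1} = 4 (mod 13).
  v = [12, 4, 8, 11, 4].
Step 2: syndromes of r = [3, 1, 9, 2, 0] (all sums mod 13).
  S_0 = Σ v_i r_i = 12·3 + 4·1 + 8·9 + 11·2 + 4·0 = 134 ≡ 4.
  S_1 = Σ v_i α_i r_i = 12·9·3 + 4·4·1 + 8·11·9 + 11·5·2 + 4·8·0 = 1242 ≡ 7.
  α_i^2 mod 13 = [3, 3, 4, 12, 12].
  S_2 = Σ v_i α_i^2 r_i = 12·3·3 + 4·3·1 + 8·4·9 + 11·12·2 + 4·12·0 = 672 ≡ 9.
  S = (4, 7, 9) ≠ 0, so r is not a codeword (an error is present).
Step 3: locate the error. For a single error e at position i, S_ℓ = v_i·e·α_i^ℓ, so α_err = S_1/S_0.
  S_0^{−1} = 4^{−1} = 10 (mod 13), so α_err = 7·10 = 70 ≡ 5 = α_4. Error position i = 4.
  Consistency check: S_2/S_1 = 9·2 = 18 ≡ 5 = α_err ✓ (single-error assumption holds).
Step 4: error magnitude e = S_0/v_4 = S_0·∏_{j≠4}(α_4 − α_j) = 4·6 = 24 ≡ 11 (mod 13).
Step 5: correct position 4: c_4 = r_4 − e = 2 − 11 ≡ 4 (mod 13). Hence c = [3, 1, 9, 4, 0].
  Check: interpolating c through the α_i gives m(x) = 2 + 3·x (degree < 2) with m(α_i) = c_i for every i, so c is indeed a codeword.


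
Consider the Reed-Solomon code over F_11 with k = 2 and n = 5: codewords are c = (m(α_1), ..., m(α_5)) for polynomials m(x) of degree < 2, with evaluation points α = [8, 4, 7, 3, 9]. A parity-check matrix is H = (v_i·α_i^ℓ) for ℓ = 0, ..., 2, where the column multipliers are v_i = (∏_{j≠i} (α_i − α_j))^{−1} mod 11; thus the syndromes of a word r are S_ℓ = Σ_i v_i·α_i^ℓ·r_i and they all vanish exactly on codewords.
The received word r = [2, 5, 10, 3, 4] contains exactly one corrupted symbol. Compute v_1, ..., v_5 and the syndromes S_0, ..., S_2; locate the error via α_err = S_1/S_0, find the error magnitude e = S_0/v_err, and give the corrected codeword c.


S = (5, 2, 3), error at position 3, error magnitude e = 10, c = [2, 5, 0, 3, 4].

Step 1: column multipliers v_i = (∏_{j≠i}(α_i − α_j))^{−1} mod 11.
  i = 1 (α = 8): (8−4)(8−7)(8−3)(8−9) = 4·1·5·(−1) = −20 ≡ 2, so v_1 = 2^{−1} = 6 (mod 11).
  i = 2 (α = 4): (4−8)(4−7)(4−3)(4−9) = (−4)·(−3)·1·(−5) = −60 ≡ 6, so v_2 = 6^{−1} = 2 (mod 11).
  i = 3 (α = 7): (7−8)(7−4)(7−3)(7−9) = (−1)·3·4·(−2) = 24 ≡ 2, so v_3 = 2^{−1} = 6 (mod 11).
  i = 4 (α = 3): (3−8)(3−4)(3−7)(3−9) = (−5)·(−1)·(−4)·(−6) = 120 ≡ 10, so v_4 = 10^{−1} = 10 (mod 11).
  i = 5 (α = 9): (9−8)(9−4)(9−7)(9−3) = 1·5·2·6 = 60 ≡ 5, so v_5 = 5^{−1} = 9 (mod 11).
  v = [6, 2, 6, 10, 9].
Step 2: syndromes of r = [2, 5, 10, 3, 4] (all sums mod 11).
  S_0 = Σ v_i r_i = 6·2 + 2·5 + 6·10 + 10·3 + 9·4 = 148 ≡ 5.
  S_1 = Σ v_i α_i r_i = 6·8·2 + 2·4·5 + 6·7·10 + 10·3·3 + 9·9·4 = 970 ≡ 2.
  α_i^2 mod 11 = [9, 5, 5, 9, 4].
  S_2 = Σ v_i α_i^2 r_i = 6·9·2 + 2·5·5 + 6·5·10 + 10·9·3 + 9·4·4 = 872 ≡ 3.
  S = (5, 2, 3) ≠ 0, so r is not a codeword (an error is present).
Step 3: locate the error. For a single error e at position i, S_ℓ = v_i·e·α_i^ℓ, so α_err = S_1/S_0.
  S_0^{−1} = 5^{−1} = 9 (mod 11), so α_err = 2·9 = 18 ≡ 7 = α_3. Error position i = 3.
  Consistency check: S_2/S_1 = 3·6 = 18 ≡ 7 = α_err ✓ (single-error assumption holds).
Step 4: error magnitude e = S_0/v_3 = S_0·∏_{j≠3}(α_3 − α_j) = 5·2 = 10 ≡ 10 (mod 11).
Step 5: correct position 3: c_3 = r_3 − e = 10 − 10 ≡ 0 (mod 11). Hence c = [2, 5, 0, 3, 4].
  Check: interpolating c through the α_i gives m(x) = 8 + 2·x (degree < 2) with m(α_i) = c_i for every i, so c is indeed a codeword.


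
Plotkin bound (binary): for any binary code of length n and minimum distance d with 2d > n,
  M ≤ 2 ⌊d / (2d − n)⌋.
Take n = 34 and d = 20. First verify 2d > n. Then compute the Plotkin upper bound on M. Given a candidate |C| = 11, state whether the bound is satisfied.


Plotkin bound M ≤ 6; given |C| = 11 > bound (violated).

Check applicability: 2d = 40, n = 34.
2d − n = 6 > 0, so Plotkin applies.
Compute d/(2d−n) = 20/6 ≈ 3.3333.
⌊d/(2d−n)⌋ = 3.
Plotkin bound: M ≤ 2·3 = 6.
Given |C| = 11, check: VIOLATED.
This |C| is above the Plotkin bound, so no binary code with n = 34, d = 20 and 11 codewords exists.


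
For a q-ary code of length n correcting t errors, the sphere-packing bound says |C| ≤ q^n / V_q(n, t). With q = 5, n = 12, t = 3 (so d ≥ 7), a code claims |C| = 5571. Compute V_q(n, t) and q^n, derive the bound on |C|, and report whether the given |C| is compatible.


V_q(n, t) = 15185, q^n = 244140625, Hamming bound = 16077, |C| = 5571 ≤ bound (satisfied).

Step 1: Compute V_q(n, t) = Σ_{j=0}^3 C(n, j) (q−1)^j.
  j = 0: C(12,0)·(4)^0 = 1·1 = 1.
  j = 1: C(12,1)·(4)^1 = 12·4 = 48.
  j = 2: C(12,2)·(4)^2 = 66·16 = 1056.
  j = 3: C(12,3)·(4)^3 = 220·64 = 14080.
  V_q(n, t) = 1 + 48 + 1056 + 14080 = 15185.
Step 2: q^n = 5^12 = 244140625.
Step 3: Hamming bound ⌊q^n / V_q(n,t)⌋ = ⌊244140625/15185⌋ = 16077.
Step 4: Compare |C| = 5571 to 16077: satisfied.
The claimed |C| lies below the Hamming bound.


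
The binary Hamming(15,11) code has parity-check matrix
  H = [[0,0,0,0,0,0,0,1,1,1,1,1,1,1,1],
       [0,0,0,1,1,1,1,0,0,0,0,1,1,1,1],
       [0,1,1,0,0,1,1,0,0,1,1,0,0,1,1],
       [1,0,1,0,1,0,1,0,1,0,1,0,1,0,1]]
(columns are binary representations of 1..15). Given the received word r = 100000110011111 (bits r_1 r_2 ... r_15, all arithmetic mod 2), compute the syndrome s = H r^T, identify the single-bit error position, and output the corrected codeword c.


s = (0, 1, 0, 1)^T, error position = 5, corrected codeword c = 100010110011111

Compute s = H r^T mod 2 one row at a time:
  s_1 = 1 + 0 + 0 + 1 + 1 + 1 + 1 + 1 = 6 ≡ 0 (mod 2).
  s_2 = 0 + 0 + 0 + 1 + 1 + 1 + 1 + 1 = 5 ≡ 1 (mod 2).
  s_3 = 0 + 0 + 0 + 1 + 0 + 1 + 1 + 1 = 4 ≡ 0 (mod 2).
  s_4 = 1 + 0 + 0 + 1 + 0 + 1 + 1 + 1 = 5 ≡ 1 (mod 2).
s = (0, 1, 0, 1)^T — this equals column 5 of H (binary 0101), so error is at position 5.
Correct: flip bit 5 of r = 100000110011111 to get c = 100010110011111.


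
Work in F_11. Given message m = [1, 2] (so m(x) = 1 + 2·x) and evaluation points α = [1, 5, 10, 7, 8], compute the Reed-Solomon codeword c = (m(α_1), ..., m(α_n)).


c = [3, 0, 10, 4, 6]

Message polynomial: m(x) = 1 + 2·x (mod 11).
For each evaluation point α_i, compute m(α_i) mod 11:
  α_1 = 1: Horner steps 2 → 3, so m(1) = 3.
  α_2 = 5: Horner steps 2 → 0, so m(5) = 0.
  α_3 = 10: Horner steps 2 → 10, so m(10) = 10.
  α_4 = 7: Horner steps 2 → 4, so m(7) = 4.
  α_5 = 8: Horner steps 2 → 6, so m(8) = 6.
Codeword c = [3, 0, 10, 4, 6] ∈ F_11^5.


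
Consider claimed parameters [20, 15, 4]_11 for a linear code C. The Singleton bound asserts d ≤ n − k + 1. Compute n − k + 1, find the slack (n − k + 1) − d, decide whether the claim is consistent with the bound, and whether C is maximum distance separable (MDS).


Singleton RHS = n − k + 1 = 6, slack = 2, bound satisfied, not MDS.

Singleton bound: d ≤ n − k + 1.
Here n = 20, k = 15, so n − k + 1 = 6.
Given d = 4, check d ≤ 6: YES.
Slack = (n − k + 1) − d = 2.
The code is NOT MDS (slack = 2 > 0).
Description: the claimed parameters are [20, 15, 4]_11; such a code would be non-MDS.


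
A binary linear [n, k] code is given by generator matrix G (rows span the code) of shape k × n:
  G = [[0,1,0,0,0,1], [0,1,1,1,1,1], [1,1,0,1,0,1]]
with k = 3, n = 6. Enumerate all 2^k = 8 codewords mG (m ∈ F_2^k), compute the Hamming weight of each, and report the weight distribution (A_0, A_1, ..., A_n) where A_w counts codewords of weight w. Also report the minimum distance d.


Weight distribution: A_0 = 1, A_2 = 2, A_3 = 2, A_4 = 1, A_5 = 2. Minimum distance d = 2.

Enumerate all 2^3 = 8 messages m ∈ F_2^3.
For each, compute codeword c = mG in F_2^6, then tally its weight.
  m = 000 → c = 000000, weight = 0.
  m = 100 → c = 010001, weight = 2.
  m = 010 → c = 011111, weight = 5.
  m = 110 → c = 001110, weight = 3.
  m = 001 → c = 110101, weight = 4.
  m = 101 → c = 100100, weight = 2.
  m = 011 → c = 101010, weight = 3.
  m = 111 → c = 111011, weight = 5.
Tally weights:
  weight 0: 1 codewords.
  weight 2: 2 codewords.
  weight 3: 2 codewords.
  weight 4: 1 codewords.
  weight 5: 2 codewords.
Minimum distance d = smallest w > 0 with A_w > 0 = 2.
Sanity: Σ A_w = 8 = 2^3 = 8 ✓.


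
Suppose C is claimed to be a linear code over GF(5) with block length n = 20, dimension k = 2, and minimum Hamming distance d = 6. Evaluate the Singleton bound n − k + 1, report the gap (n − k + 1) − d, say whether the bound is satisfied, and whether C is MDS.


Singleton RHS = n − k + 1 = 19, slack = 13, bound satisfied, not MDS.

Singleton bound: d ≤ n − k + 1.
Here n = 20, k = 2, so n − k + 1 = 19.
Given d = 6, check d ≤ 19: YES.
Slack = (n − k + 1) − d = 13.
The code is NOT MDS (slack = 13 > 0).
Description: the claimed parameters are [20, 2, 6]_5; such a code would be non-MDS.


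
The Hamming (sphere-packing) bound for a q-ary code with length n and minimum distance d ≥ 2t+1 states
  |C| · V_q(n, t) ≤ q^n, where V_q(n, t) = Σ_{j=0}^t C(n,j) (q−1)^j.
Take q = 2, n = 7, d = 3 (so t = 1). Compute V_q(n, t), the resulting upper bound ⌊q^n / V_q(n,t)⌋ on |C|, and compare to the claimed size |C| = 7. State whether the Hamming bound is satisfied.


V_q(n, t) = 8, q^n = 128, Hamming bound = 16, |C| = 7 ≤ bound (satisfied).

Step 1: Compute V_q(n, t) = Σ_{j=0}^1 C(n, j) (q−1)^j.
  j = 0: C(7,0)·(1)^0 = 1·1 = 1.
  j = 1: C(7,1)·(1)^1 = 7·1 = 7.
  V_q(n, t) = 1 + 7 = 8.
Step 2: q^n = 2^7 = 128.
Step 3: Hamming bound ⌊q^n / V_q(n,t)⌋ = ⌊128/8⌋ = 16.
Step 4: Compare |C| = 7 to 16: satisfied.
The claimed |C| lies below the Hamming bound.


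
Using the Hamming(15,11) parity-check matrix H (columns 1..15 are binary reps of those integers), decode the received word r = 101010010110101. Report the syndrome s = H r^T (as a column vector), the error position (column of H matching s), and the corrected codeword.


s = (1, 1, 0, 0)^T, error position = 12, corrected codeword c = 101010010111101

Compute s = H r^T mod 2 one row at a time:
  s_1 = 1 + 0 + 1 + 1 + 0 + 1 + 0 + 1 = 5 ≡ 1 (mod 2).
  s_2 = 0 + 1 + 0 + 0 + 0 + 1 + 0 + 1 = 3 ≡ 1 (mod 2).
  s_3 = 0 + 1 + 0 + 0 + 1 + 1 + 0 + 1 = 4 ≡ 0 (mod 2).
  s_4 = 1 + 1 + 1 + 0 + 0 + 1 + 1 + 1 = 6 ≡ 0 (mod 2).
s = (1, 1, 0, 0)^T — this equals column 12 of H (binary 1100), so error is at position 12.
Correct: flip bit 12 of r = 101010010110101 to get c = 101010010111101.


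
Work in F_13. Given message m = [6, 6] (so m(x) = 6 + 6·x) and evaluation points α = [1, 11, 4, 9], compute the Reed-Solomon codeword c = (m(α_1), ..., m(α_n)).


c = [12, 7, 4, 8]

Message polynomial: m(x) = 6 + 6·x (mod 13).
For each evaluation point α_i, compute m(α_i) mod 13:
  α_1 = 1: Horner steps 6 → 12, so m(1) = 12.
  α_2 = 11: Horner steps 6 → 7, so m(11) = 7.
  α_3 = 4: Horner steps 6 → 4, so m(4) = 4.
  α_4 = 9: Horner steps 6 → 8, so m(9) = 8.
Codeword c = [12, 7, 4, 8] ∈ F_13^4.


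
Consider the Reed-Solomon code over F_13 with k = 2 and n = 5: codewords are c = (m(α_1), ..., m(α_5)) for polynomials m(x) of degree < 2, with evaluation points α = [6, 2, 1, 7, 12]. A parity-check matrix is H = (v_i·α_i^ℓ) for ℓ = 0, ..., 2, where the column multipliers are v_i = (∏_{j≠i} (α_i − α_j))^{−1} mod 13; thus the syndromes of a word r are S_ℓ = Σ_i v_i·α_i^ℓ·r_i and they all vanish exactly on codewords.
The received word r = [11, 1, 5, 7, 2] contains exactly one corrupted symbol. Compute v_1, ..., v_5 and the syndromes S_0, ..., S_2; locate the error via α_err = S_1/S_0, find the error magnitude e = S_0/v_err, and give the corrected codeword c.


S = (12, 1, 12), error at position 5, error magnitude e = 2, c = [11, 1, 5, 7, 0].

Step 1: column multipliers v_i = (∏_{j≠i}(α_i − α_j))^{−1} mod 13.
  i = 1 (α = 6): (6−2)(6−1)(6−7)(6−12) = 4·5·(−1)·(−6) = 120 ≡ 3, so v_1 = 3^{−1} = 9 (mod 13).
  i = 2 (α = 2): (2−6)(2−1)(2−7)(2−12) = (−4)·1·(−5)·(−10) = −200 ≡ 8, so v_2 = 8^{−1} = 5 (mod 13).
  i = 3 (α = 1): (1−6)(1−2)(1−7)(1−12) = (−5)·(−1)·(−6)·(−11) = 330 ≡ 5, so v_3 = 5^{−1} = 8 (mod 13).
  i = 4 (α = 7): (7−6)(7−2)(7−1)(7−12) = 1·5·6·(−5) = −150 ≡ 6, so v_4 = 6^{−1} = 11 (mod 13).
  i = 5 (α = 12): (12−6)(12−2)(12−1)(12−7) = 6·10·11·5 = 3300 ≡ 11, so v_5 = 11^{−1} = 6 (mod 13).
  v = [9, 5, 8, 11, 6].
Step 2: syndromes of r = [11, 1, 5, 7, 2] (all sums mod 13).
  S_0 = Σ v_i r_i = 9·11 + 5·1 + 8·5 + 11·7 + 6·2 = 233 ≡ 12.
  S_1 = Σ v_i α_i r_i = 9·6·11 + 5·2·1 + 8·1·5 + 11·7·7 + 6·12·2 = 1327 ≡ 1.
  α_i^2 mod 13 = [10, 4, 1, 10, 1].
  S_2 = Σ v_i α_i^2 r_i = 9·10·11 + 5·4·1 + 8·1·5 + 11·10·7 + 6·1·2 = 1832 ≡ 12.
  S = (12, 1, 12) ≠ 0, so r is not a codeword (an error is present).
Step 3: locate the error. For a single error e at position i, S_ℓ = v_i·e·α_i^ℓ, so α_err = S_1/S_0.
  S_0^{−1} = 12^{−1} = 12 (mod 13), so α_err = 1·12 = 12 ≡ 12 = α_5. Error position i = 5.
  Consistency check: S_2/S_1 = 12·1 = 12 ≡ 12 = α_err ✓ (single-error assumption holds).
Step 4: error magnitude e = S_0/v_5 = S_0·∏_{j≠5}(α_5 − α_j) = 12·11 = 132 ≡ 2 (mod 13).
Step 5: correct position 5: c_5 = r_5 − e = 2 − 2 ≡ 0 (mod 13). Hence c = [11, 1, 5, 7, 0].
  Check: interpolating c through the α_i gives m(x) = 9 + 9·x (degree < 2) with m(α_i) = c_i for every i, so c is indeed a codeword.
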